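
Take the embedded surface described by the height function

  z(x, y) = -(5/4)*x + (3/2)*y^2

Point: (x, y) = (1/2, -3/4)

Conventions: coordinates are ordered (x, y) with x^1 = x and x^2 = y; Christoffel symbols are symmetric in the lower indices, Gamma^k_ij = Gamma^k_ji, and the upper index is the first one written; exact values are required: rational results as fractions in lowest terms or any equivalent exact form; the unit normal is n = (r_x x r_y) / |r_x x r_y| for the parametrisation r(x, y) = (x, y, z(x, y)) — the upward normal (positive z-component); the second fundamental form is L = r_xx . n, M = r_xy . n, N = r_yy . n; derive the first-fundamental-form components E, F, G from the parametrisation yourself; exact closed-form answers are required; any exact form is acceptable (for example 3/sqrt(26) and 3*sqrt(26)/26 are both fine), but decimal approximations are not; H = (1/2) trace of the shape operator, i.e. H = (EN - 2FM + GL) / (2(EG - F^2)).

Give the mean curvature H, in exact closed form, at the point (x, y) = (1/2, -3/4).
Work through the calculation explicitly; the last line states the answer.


z_x = -5/4, z_y = -9/4, z_xx = 0, z_xy = 0, z_yy = 3
E = 41/16, F = 45/16, G = 97/16; answer radicand W^2 = 61/8
unnormalised second-form numerators: l = 0, m = 0, n = 3; L = l/sqrt(61/8), and similarly M = m/sqrt(W^2), N = n/sqrt(W^2)
H = (E*n - 2*F*m + G*l) / (2*(EG - F^2)*sqrt(W^2)); E*n - 2*F*m + G*l = 123/16, EG - F^2 = 61/8, so H = (123/244)/sqrt(61/8)

Answer: H = 123*sqrt(122)/7442


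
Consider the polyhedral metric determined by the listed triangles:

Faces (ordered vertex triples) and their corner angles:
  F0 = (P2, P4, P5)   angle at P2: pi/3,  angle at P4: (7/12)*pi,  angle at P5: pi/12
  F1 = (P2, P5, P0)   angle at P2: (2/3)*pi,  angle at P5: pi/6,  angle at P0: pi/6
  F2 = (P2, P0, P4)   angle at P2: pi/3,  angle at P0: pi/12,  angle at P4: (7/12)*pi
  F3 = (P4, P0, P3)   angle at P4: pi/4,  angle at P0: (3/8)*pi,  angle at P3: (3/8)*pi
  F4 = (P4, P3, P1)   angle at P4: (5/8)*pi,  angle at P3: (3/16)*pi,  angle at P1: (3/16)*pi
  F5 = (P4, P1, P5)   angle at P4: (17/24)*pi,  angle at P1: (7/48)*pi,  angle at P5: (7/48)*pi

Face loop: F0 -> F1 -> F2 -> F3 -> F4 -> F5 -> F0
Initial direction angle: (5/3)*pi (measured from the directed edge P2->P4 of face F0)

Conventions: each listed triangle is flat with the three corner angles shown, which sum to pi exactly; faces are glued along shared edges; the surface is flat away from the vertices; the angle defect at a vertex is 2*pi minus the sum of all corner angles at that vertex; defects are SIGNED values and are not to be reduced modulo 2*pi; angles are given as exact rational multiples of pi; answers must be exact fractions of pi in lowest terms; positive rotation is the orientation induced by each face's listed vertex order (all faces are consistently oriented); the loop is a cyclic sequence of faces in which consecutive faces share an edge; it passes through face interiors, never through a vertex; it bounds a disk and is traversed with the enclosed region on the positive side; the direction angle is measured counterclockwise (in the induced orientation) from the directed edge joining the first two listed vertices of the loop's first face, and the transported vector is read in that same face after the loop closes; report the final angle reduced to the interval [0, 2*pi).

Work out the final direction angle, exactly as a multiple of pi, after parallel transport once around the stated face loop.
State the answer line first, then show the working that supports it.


Answer: final direction angle = (19/12)*pi

enclosed vertex P2: corner angles sum to (4/3)*pi, defect = 2*pi - (4/3)*pi = (2/3)*pi
enclosed vertex P4: corner angles sum to (11/4)*pi, defect = 2*pi - (11/4)*pi = (-3/4)*pi
the final direction is the initial angle plus the enclosed defects, taken mod 2*pi in the induced orientation
final angle = (5/3)*pi - pi/12 = (19/12)*pi (mod 2*pi)


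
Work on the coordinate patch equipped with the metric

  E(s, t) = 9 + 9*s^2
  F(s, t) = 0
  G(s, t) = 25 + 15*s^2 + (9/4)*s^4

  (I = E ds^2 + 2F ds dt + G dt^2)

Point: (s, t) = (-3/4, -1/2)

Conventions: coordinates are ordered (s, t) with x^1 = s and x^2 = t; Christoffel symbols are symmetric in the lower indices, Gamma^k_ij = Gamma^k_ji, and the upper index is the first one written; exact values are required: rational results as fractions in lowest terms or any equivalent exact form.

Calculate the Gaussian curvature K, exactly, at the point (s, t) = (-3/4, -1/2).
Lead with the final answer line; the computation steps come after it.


Answer: K = -8192/350625

E = 225/16, F = 0, G = 34969/1024, EG - F^2 = 7868025/16384 at the point
E_s = -27/2, E_t = 0, F_s = 0, F_t = 0, G_s = -1683/64, G_t = 0
E_tt = 0, F_st = 0, G_ss = 723/16
Compute both Brioschi determinants and normalise by (EG - F^2)^2.
M1 = [[-E_tt/2 + F_st - G_ss/2, E_s/2, F_s - E_t/2], [F_t - G_s/2, E, F], [G_t/2, F, G]] = [[-723/32, -27/4, 0], [1683/128, 225/16, 0], [0, 0, 34969/1024]]; det M1 = -2049777873/262144
M2 = [[0, E_t/2, G_s/2], [E_t/2, E, F], [G_s/2, F, G]] = [[0, 0, -1683/128], [0, 225/16, 0], [-1683/128, 0, 34969/1024]]; det M2 = -637310025/262144
det M1 - det M2 = -176558481/32768; K = -176558481/32768 / (7868025/16384)^2 = -8192/350625


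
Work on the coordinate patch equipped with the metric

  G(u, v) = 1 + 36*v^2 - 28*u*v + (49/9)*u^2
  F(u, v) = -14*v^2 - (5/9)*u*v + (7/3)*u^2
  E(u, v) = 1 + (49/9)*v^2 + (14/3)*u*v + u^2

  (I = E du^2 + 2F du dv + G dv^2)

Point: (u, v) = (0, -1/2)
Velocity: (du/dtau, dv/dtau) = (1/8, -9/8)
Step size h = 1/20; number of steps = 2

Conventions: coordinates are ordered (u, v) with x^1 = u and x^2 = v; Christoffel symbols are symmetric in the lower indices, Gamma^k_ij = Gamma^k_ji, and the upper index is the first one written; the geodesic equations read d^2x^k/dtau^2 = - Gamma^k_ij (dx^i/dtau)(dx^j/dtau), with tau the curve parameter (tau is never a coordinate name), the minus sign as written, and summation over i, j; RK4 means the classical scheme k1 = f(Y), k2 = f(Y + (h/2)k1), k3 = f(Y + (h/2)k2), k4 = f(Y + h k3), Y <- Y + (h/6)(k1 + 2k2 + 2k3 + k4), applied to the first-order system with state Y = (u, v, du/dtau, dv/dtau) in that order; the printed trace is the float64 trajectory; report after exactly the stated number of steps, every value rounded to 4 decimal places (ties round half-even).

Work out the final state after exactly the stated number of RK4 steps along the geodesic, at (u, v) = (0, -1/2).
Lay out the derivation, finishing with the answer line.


f(Y) = (du/dtau, dv/dtau, -Gamma^u_ij Y'^i Y'^j, -Gamma^v_ij Y'^i Y'^j) with the Gammas evaluated at the stage position; h = 0.050000; intermediate values shown to 6 dp
step 0: u = 0.0000, v = -0.5000, du/dtau = 0.1250, dv/dtau = -1.1250
step 1:
  k1: at (u, v) = (0.000000, -0.500000), (du/dtau, dv/dtau) = (0.125000, -1.125000); Gamma_uuu = -0.102689, Gamma_uuv = -0.239609, Gamma_uvv = 0.616137, Gamma_vuu = 0.264059, Gamma_vuv = 0.616137, Gamma_vvv = -1.584352; k1 = (0.125000, -1.125000, -0.845584, 2.174358)
  k2: at (u, v) = (0.003125, -0.528125), (du/dtau, dv/dtau) = (0.103860, -1.070641); Gamma_uuu = -0.097568, Gamma_uuv = -0.227658, Gamma_uvv = 0.585406, Gamma_vuu = 0.252105, Gamma_vuv = 0.588245, Gamma_vvv = -1.512630; k2 = (0.103860, -1.070641, -0.720612, 1.861989)
  k3: at (u, v) = (0.002597, -0.526766), (du/dtau, dv/dtau) = (0.106985, -1.078450); Gamma_uuu = -0.097871, Gamma_uuv = -0.228365, Gamma_uvv = 0.587225, Gamma_vuu = 0.252684, Gamma_vuv = 0.589597, Gamma_vvv = -1.516105; k3 = (0.106985, -1.078450, -0.734552, 1.896474)
  k4: at (u, v) = (0.005349, -0.553923), (du/dtau, dv/dtau) = (0.088272, -1.030176); Gamma_uuu = -0.093367, Gamma_uuv = -0.217857, Gamma_uvv = 0.560204, Gamma_vuu = 0.241991, Gamma_vuv = 0.564645, Gamma_vvv = -1.451944; k4 = (0.088272, -1.030176, -0.633419, 1.641702)
  Y <- Y + (h/6)(k1 + 2k2 + 2k3 + k4): u = 0.0053, v = -0.5538, du/dtau = 0.0884, dv/dtau = -1.0306
step 2:
  k1: at (u, v) = (0.005291, -0.553778), (du/dtau, dv/dtau) = (0.088422, -1.030558); Gamma_uuu = -0.093397, Gamma_uuv = -0.217927, Gamma_uvv = 0.560383, Gamma_vuu = 0.242048, Gamma_vuv = 0.564778, Gamma_vvv = -1.452288; k1 = (0.088422, -1.030558, -0.634142, 1.643441)
  k2: at (u, v) = (0.007502, -0.579542), (du/dtau, dv/dtau) = (0.072569, -0.989472); Gamma_uuu = -0.089521, Gamma_uuv = -0.208883, Gamma_uvv = 0.537128, Gamma_vuu = 0.232647, Gamma_vuv = 0.542843, Gamma_vvv = -1.395882; k2 = (0.072569, -0.989472, -0.555404, 1.443379)
  k3: at (u, v) = (0.007106, -0.578515), (du/dtau, dv/dtau) = (0.074537, -0.994474); Gamma_uuu = -0.089716, Gamma_uuv = -0.209337, Gamma_uvv = 0.538295, Gamma_vuu = 0.233026, Gamma_vuv = 0.543728, Gamma_vvv = -1.398158; k3 = (0.074537, -0.994474, -0.562898, 1.462062)
  k4: at (u, v) = (0.009018, -0.603502), (du/dtau, dv/dtau) = (0.060277, -0.957455); Gamma_uuu = -0.086249, Gamma_uuv = -0.201249, Gamma_uvv = 0.517496, Gamma_vuu = 0.224511, Gamma_vuv = 0.523858, Gamma_vvv = -1.347064; k4 = (0.060277, -0.957455, -0.497315, 1.294533)
  Y <- Y + (h/6)(k1 + 2k2 + 2k3 + k4): u = 0.0090, v = -0.6034, du/dtau = 0.0604, dv/dtau = -0.9577

Answer: u = 0.0090, v = -0.6034, du/dtau = 0.0604, dv/dtau = -0.9577


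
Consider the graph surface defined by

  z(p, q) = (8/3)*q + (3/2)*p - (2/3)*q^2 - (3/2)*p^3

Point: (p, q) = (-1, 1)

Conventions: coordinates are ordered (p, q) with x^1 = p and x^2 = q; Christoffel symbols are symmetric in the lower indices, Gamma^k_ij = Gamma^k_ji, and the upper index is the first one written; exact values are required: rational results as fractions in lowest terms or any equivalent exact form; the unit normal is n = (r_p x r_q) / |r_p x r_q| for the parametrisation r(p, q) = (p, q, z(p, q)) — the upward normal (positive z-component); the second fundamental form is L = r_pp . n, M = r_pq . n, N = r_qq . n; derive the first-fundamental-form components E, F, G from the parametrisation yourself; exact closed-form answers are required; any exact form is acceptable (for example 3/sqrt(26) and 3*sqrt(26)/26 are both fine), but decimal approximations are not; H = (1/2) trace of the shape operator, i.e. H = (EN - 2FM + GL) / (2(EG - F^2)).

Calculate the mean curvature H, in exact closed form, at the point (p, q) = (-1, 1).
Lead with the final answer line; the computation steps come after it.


Answer: H = 315*sqrt(106)/22472

z_p = -3, z_q = 4/3, z_pp = 9, z_pq = 0, z_qq = -4/3
E = 10, F = -4, G = 25/9; answer radicand W^2 = 106/9
unnormalised second-form numerators: l = 9, m = 0, n = -4/3; L = l/sqrt(106/9), and similarly M = m/sqrt(W^2), N = n/sqrt(W^2)
H = (E*n - 2*F*m + G*l) / (2*(EG - F^2)*sqrt(W^2)); E*n - 2*F*m + G*l = 35/3, EG - F^2 = 106/9, so H = (105/212)/sqrt(106/9)


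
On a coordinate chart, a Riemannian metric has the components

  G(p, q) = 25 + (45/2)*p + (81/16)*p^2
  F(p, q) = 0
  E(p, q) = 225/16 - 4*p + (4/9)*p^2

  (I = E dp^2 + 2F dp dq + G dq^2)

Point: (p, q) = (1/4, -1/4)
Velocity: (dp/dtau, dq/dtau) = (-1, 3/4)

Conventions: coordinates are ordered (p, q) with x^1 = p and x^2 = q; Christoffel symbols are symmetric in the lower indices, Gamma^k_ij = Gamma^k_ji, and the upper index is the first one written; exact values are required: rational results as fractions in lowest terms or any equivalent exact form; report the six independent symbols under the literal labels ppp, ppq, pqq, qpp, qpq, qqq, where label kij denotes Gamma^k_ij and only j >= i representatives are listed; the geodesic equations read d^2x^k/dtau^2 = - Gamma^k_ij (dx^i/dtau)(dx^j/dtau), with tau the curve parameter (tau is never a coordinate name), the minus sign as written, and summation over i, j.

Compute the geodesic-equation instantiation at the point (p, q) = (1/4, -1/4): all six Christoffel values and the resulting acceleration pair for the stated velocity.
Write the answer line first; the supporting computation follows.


Answer: Gamma_ppp = -272/1885, Gamma_ppq = 0, Gamma_pqq = -7209/7540, Gamma_qpp = 0, Gamma_qpq = 36/89, Gamma_qqq = 0; accelerations (d^2p/dtau^2, d^2q/dtau^2) = (82289/120640, 54/89)

E = 1885/144, F = 0, G = 7921/256 at the point
E_p = -34/9, E_q = 0, F_p = 0, F_q = 0, G_p = 801/32, G_q = 0
EG - F^2 = 14931085/36864;  g^inv = (36864/14931085) * [[7921/256, 0], [0, 1885/144]]
first-kind symbols [ij,l] = (1/2)(d_i g_jl + d_j g_il - d_l g_ij): [pp,p] = E_p/2 = -17/9, [pp,q] = F_p - E_q/2 = 0, [pq,p] = E_q/2 = 0, [pq,q] = G_p/2 = 801/64, [qq,p] = F_q - G_p/2 = -801/64, [qq,q] = G_q/2 = 0
Gamma^p_ij = (G*[ij,p] - F*[ij,q])/(EG - F^2), Gamma^q_ij = (E*[ij,q] - F*[ij,p])/(EG - F^2)
Gamma_ppp = -272/1885, Gamma_ppq = 0, Gamma_pqq = -7209/7540, Gamma_qpp = 0, Gamma_qpq = 36/89, Gamma_qqq = 0
d^2p/dtau^2 = -(Gamma_ppp*(-1)^2 + 2*Gamma_ppq*(-1)*(3/4) + Gamma_pqq*(3/4)^2) = 82289/120640
d^2q/dtau^2 = -(Gamma_qpp*(-1)^2 + 2*Gamma_qpq*(-1)*(3/4) + Gamma_qqq*(3/4)^2) = 54/89


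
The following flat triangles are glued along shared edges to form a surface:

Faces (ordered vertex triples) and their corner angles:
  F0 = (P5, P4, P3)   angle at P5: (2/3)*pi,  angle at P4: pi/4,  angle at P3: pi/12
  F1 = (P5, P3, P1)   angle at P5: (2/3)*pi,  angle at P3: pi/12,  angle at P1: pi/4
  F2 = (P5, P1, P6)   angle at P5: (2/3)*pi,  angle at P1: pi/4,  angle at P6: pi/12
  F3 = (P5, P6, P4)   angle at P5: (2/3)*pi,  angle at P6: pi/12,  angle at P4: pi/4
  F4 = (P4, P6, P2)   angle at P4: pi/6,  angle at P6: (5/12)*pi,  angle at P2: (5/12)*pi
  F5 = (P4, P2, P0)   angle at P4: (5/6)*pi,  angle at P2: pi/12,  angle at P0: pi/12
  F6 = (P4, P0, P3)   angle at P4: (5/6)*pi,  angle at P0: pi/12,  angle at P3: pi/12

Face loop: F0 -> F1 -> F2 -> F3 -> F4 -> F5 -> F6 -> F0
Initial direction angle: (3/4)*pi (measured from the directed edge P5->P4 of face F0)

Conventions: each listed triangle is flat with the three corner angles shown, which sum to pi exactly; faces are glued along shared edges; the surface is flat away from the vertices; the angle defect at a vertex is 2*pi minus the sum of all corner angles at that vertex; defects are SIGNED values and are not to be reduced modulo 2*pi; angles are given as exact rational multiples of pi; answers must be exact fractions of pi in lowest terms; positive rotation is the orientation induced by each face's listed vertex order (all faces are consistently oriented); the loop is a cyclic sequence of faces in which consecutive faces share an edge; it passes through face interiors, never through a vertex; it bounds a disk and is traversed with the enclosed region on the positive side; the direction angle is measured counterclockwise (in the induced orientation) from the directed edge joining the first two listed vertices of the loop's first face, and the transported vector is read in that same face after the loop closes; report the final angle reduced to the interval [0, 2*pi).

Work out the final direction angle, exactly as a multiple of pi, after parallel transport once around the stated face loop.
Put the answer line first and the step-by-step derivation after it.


Answer: final direction angle = (7/4)*pi

enclosed vertex P4: corner angles sum to (7/3)*pi, defect = 2*pi - (7/3)*pi = -pi/3
enclosed vertex P5: corner angles sum to (8/3)*pi, defect = 2*pi - (8/3)*pi = (-2/3)*pi
final direction = starting direction + enclosed defect total, reduced mod 2*pi (induced orientation)
final angle = (3/4)*pi - pi = (7/4)*pi (mod 2*pi)


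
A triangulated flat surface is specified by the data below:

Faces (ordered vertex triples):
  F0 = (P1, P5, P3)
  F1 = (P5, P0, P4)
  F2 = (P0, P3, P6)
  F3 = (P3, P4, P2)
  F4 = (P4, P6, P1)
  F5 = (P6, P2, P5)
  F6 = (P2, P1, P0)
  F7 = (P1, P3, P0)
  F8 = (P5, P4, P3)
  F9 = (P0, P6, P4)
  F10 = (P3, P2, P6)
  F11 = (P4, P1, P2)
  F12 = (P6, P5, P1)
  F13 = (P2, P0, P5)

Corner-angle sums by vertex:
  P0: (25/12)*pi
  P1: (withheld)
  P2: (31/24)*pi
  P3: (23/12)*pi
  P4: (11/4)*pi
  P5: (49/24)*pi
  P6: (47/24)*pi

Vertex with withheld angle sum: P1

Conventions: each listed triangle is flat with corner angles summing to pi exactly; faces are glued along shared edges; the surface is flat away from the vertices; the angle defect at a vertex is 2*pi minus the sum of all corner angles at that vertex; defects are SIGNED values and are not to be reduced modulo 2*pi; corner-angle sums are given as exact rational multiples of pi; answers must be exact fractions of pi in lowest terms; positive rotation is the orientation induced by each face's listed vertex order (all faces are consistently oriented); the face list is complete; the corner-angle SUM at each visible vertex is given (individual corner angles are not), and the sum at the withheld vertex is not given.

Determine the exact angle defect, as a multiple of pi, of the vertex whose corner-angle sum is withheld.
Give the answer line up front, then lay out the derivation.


Answer: defect(P1) = pi/24

V = 7, E = 21, F = 14; chi = V - E + F = 0
Gauss-Bonnet: total defect = 2*pi*chi = 0; visible defects sum to -pi/24


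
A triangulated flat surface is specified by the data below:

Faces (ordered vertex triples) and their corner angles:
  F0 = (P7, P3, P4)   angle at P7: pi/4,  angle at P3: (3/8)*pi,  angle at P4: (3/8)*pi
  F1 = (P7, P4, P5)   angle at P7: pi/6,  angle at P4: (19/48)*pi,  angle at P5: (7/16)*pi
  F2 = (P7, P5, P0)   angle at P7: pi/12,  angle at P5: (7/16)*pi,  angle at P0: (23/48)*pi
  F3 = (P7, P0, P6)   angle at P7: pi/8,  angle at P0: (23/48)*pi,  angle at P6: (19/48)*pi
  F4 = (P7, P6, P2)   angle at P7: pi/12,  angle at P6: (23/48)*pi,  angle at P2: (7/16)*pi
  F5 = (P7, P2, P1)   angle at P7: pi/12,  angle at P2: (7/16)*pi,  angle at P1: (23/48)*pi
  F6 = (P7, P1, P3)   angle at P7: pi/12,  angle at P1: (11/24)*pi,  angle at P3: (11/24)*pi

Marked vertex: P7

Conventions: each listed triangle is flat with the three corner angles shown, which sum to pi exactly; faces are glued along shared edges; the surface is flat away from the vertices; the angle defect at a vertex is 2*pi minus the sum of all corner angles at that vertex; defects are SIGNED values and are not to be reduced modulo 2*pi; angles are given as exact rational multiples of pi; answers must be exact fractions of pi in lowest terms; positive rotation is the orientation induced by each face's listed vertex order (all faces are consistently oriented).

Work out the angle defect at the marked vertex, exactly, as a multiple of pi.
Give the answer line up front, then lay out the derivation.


Answer: defect(P7) = (9/8)*pi

Sum of corner angles at P7: (7/8)*pi
defect = 2*pi - (7/8)*pi


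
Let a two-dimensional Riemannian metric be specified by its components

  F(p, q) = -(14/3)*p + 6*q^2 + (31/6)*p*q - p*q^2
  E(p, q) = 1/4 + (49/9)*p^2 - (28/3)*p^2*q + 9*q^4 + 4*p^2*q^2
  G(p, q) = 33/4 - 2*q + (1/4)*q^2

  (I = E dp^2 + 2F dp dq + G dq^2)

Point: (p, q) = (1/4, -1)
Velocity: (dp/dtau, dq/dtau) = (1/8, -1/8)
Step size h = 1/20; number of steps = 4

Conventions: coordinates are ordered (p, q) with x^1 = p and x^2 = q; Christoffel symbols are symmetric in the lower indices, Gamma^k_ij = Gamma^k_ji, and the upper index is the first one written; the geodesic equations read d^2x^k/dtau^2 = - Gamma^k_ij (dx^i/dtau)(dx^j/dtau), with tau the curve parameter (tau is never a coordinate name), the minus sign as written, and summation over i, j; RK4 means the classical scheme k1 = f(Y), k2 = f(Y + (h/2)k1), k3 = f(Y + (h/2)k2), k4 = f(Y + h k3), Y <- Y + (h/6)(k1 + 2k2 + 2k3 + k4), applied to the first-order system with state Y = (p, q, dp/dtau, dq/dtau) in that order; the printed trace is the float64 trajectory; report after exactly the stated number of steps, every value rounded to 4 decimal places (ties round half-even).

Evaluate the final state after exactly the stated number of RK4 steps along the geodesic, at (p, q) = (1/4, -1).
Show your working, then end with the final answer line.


f(Y) = (dp/dtau, dq/dtau, -Gamma^p_ij Y'^i Y'^j, -Gamma^q_ij Y'^i Y'^j) with the Gammas evaluated at the stage position; h = 0.050000; intermediate values shown to 6 dp
step 0: p = 0.2500, q = -1.0000, dp/dtau = 0.1250, dq/dtau = -0.1250
step 1:
  k1: at (p, q) = (0.250000, -1.000000), (dp/dtau, dq/dtau) = (0.125000, -0.125000); Gamma_ppp = 0.242549, Gamma_ppq = -1.974261, Gamma_pqq = -1.045228, Gamma_qpp = 0.658090, Gamma_qpq = 0.618915, Gamma_qqq = 0.208623; k1 = (0.125000, -0.125000, -0.049154, 0.005799)
  k2: at (p, q) = (0.253125, -1.003125), (dp/dtau, dq/dtau) = (0.123771, -0.124855); Gamma_ppp = 0.241421, Gamma_ppq = -1.962884, Gamma_pqq = -1.030457, Gamma_qpp = 0.673349, Gamma_qpq = 0.614523, Gamma_qqq = 0.203573; k2 = (0.123771, -0.124855, -0.048301, 0.005504)
  k3: at (p, q) = (0.253094, -1.003121), (dp/dtau, dq/dtau) = (0.123792, -0.124862); Gamma_ppp = 0.241360, Gamma_ppq = -1.962976, Gamma_pqq = -1.030538, Gamma_qpp = 0.673333, Gamma_qpq = 0.614608, Gamma_qqq = 0.203628; k3 = (0.123792, -0.124862, -0.048316, 0.005507)
  k4: at (p, q) = (0.256190, -1.006243), (dp/dtau, dq/dtau) = (0.122584, -0.124725); Gamma_ppp = 0.240181, Gamma_ppq = -1.951837, Gamma_pqq = -1.016119, Gamma_qpp = 0.688671, Gamma_qpq = 0.610350, Gamma_qqq = 0.198727; k4 = (0.122584, -0.124725, -0.047487, 0.005224)
  Y <- Y + (h/6)(k1 + 2k2 + 2k3 + k4): p = 0.2562, q = -1.0062, dp/dtau = 0.1226, dq/dtau = -0.1247
step 2:
  k1: at (p, q) = (0.256189, -1.006243), (dp/dtau, dq/dtau) = (0.122584, -0.124725); Gamma_ppp = 0.240181, Gamma_ppq = -1.951838, Gamma_pqq = -1.016121, Gamma_qpp = 0.688670, Gamma_qpq = 0.610351, Gamma_qqq = 0.198727; k1 = (0.122584, -0.124725, -0.047487, 0.005224)
  k2: at (p, q) = (0.259254, -1.009361), (dp/dtau, dq/dtau) = (0.121397, -0.124594); Gamma_ppp = 0.238950, Gamma_ppq = -1.940935, Gamma_pqq = -1.002049, Gamma_qpp = 0.704083, Gamma_qpq = 0.606227, Gamma_qqq = 0.193972; k2 = (0.121397, -0.124594, -0.046681, 0.004951)
  k3: at (p, q) = (0.259224, -1.009358), (dp/dtau, dq/dtau) = (0.121417, -0.124601); Gamma_ppp = 0.238892, Gamma_ppq = -1.941021, Gamma_pqq = -1.002124, Gamma_qpp = 0.704068, Gamma_qpq = 0.606307, Gamma_qqq = 0.194024; k3 = (0.121417, -0.124601, -0.046694, 0.004954)
  k4: at (p, q) = (0.262260, -1.012473), (dp/dtau, dq/dtau) = (0.120250, -0.124477); Gamma_ppp = 0.237614, Gamma_ppq = -1.930340, Gamma_pqq = -0.988381, Gamma_qpp = 0.719559, Gamma_qpq = 0.602309, Gamma_qqq = 0.189406; k4 = (0.120250, -0.124477, -0.045909, 0.004692)
  Y <- Y + (h/6)(k1 + 2k2 + 2k3 + k4): p = 0.2623, q = -1.0125, dp/dtau = 0.1202, dq/dtau = -0.1245
step 3:
  k1: at (p, q) = (0.262260, -1.012473), (dp/dtau, dq/dtau) = (0.120250, -0.124477); Gamma_ppp = 0.237614, Gamma_ppq = -1.930341, Gamma_pqq = -0.988382, Gamma_qpp = 0.719558, Gamma_qpq = 0.602310, Gamma_qqq = 0.189407; k1 = (0.120250, -0.124477, -0.045909, 0.004692)
  k2: at (p, q) = (0.265266, -1.015585), (dp/dtau, dq/dtau) = (0.119102, -0.124360); Gamma_ppp = 0.236288, Gamma_ppq = -1.919881, Gamma_pqq = -0.974962, Gamma_qpp = 0.735125, Gamma_qpq = 0.598437, Gamma_qqq = 0.184924; k2 = (0.119102, -0.124360, -0.045146, 0.004440)
  k3: at (p, q) = (0.265237, -1.015582), (dp/dtau, dq/dtau) = (0.119121, -0.124366); Gamma_ppp = 0.236232, Gamma_ppq = -1.919962, Gamma_pqq = -0.975032, Gamma_qpp = 0.735111, Gamma_qpq = 0.598514, Gamma_qqq = 0.184972; k3 = (0.119121, -0.124366, -0.045158, 0.004441)
  k4: at (p, q) = (0.268216, -1.018691), (dp/dtau, dq/dtau) = (0.117992, -0.124255); Gamma_ppp = 0.234863, Gamma_ppq = -1.909709, Gamma_pqq = -0.961919, Gamma_qpp = 0.750755, Gamma_qpq = 0.594759, Gamma_qqq = 0.180618; k4 = (0.117992, -0.124255, -0.044415, 0.004199)
  Y <- Y + (h/6)(k1 + 2k2 + 2k3 + k4): p = 0.2682, q = -1.0187, dp/dtau = 0.1180, dq/dtau = -0.1243
step 4:
  k1: at (p, q) = (0.268216, -1.018691), (dp/dtau, dq/dtau) = (0.117992, -0.124255); Gamma_ppp = 0.234862, Gamma_ppq = -1.909710, Gamma_pqq = -0.961920, Gamma_qpp = 0.750755, Gamma_qpq = 0.594760, Gamma_qqq = 0.180618; k1 = (0.117992, -0.124255, -0.044415, 0.004199)
  k2: at (p, q) = (0.271165, -1.021797), (dp/dtau, dq/dtau) = (0.116882, -0.124150); Gamma_ppp = 0.233448, Gamma_ppq = -1.899664, Gamma_pqq = -0.949109, Gamma_qpp = 0.766475, Gamma_qpq = 0.591124, Gamma_qqq = 0.176389; k2 = (0.116882, -0.124150, -0.043692, 0.003966)
  k3: at (p, q) = (0.271138, -1.021795), (dp/dtau, dq/dtau) = (0.116900, -0.124156); Gamma_ppp = 0.233394, Gamma_ppq = -1.899740, Gamma_pqq = -0.949173, Gamma_qpp = 0.766461, Gamma_qpq = 0.591198, Gamma_qqq = 0.176434; k3 = (0.116900, -0.124156, -0.043703, 0.003967)
  k4: at (p, q) = (0.274061, -1.024899), (dp/dtau, dq/dtau) = (0.115807, -0.124056); Gamma_ppp = 0.231939, Gamma_ppq = -1.889889, Gamma_pqq = -0.936649, Gamma_qpp = 0.782259, Gamma_qpq = 0.587673, Gamma_qqq = 0.172323; k4 = (0.115807, -0.124056, -0.042998, 0.003743)
  Y <- Y + (h/6)(k1 + 2k2 + 2k3 + k4): p = 0.2741, q = -1.0249, dp/dtau = 0.1158, dq/dtau = -0.1241

Answer: p = 0.2741, q = -1.0249, dp/dtau = 0.1158, dq/dtau = -0.1241


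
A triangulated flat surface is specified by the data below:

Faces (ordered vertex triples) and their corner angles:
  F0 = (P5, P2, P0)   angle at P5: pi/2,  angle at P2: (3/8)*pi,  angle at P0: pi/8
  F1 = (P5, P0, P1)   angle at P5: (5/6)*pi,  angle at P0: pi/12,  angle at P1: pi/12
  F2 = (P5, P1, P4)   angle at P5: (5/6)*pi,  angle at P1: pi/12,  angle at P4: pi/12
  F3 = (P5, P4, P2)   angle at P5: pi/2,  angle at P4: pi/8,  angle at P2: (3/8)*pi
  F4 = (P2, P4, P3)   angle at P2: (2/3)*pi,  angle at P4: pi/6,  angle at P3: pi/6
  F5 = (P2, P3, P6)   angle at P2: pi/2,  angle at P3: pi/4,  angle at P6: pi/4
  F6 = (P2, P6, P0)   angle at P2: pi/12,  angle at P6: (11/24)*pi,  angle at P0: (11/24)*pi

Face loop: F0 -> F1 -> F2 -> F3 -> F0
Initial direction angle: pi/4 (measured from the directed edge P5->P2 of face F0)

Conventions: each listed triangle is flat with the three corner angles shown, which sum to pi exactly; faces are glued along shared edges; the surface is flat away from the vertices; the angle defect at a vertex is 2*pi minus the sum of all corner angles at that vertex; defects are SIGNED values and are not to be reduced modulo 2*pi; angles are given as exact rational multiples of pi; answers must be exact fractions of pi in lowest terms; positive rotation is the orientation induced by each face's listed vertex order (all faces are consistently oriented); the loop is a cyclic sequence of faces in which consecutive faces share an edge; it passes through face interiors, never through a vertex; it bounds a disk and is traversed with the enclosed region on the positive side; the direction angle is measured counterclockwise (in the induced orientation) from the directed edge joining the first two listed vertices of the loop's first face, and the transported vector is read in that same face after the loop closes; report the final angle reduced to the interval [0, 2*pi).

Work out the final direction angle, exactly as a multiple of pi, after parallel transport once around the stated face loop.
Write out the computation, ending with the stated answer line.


enclosed vertex P5: corner angles sum to (8/3)*pi, defect = 2*pi - (8/3)*pi = (-2/3)*pi
final direction = starting direction + enclosed defect total, reduced mod 2*pi (induced orientation)
final angle = pi/4 - (2/3)*pi = (19/12)*pi (mod 2*pi)

Answer: final direction angle = (19/12)*pi


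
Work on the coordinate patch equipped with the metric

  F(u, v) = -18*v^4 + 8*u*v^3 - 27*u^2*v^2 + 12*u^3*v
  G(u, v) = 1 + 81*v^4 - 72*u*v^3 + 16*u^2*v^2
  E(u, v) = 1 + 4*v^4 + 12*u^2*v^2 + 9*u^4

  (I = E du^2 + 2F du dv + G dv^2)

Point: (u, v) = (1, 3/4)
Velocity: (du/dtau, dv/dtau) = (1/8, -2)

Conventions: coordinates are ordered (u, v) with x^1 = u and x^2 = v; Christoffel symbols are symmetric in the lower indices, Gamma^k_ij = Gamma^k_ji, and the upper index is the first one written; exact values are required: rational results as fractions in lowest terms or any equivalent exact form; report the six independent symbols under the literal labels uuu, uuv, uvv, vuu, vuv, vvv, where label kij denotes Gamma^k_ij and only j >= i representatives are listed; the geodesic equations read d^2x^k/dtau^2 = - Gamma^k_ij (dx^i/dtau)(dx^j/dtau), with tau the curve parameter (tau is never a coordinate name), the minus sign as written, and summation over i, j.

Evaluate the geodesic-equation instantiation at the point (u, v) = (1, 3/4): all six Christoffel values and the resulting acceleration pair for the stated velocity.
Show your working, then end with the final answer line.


E = 1153/64, F = -1089/128, G = 1345/256 at the point
E_u = 99/2, E_v = 99/4, F_u = 0, F_v = -363/8, G_u = -99/8, G_v = 627/16
EG - F^2 = 5701/256;  g^inv = (256/5701) * [[1345/256, 1089/128], [1089/128, 1153/64]]
first-kind symbols [ij,l] = (1/2)(d_i g_jl + d_j g_il - d_l g_ij): [uu,u] = E_u/2 = 99/4, [uu,v] = F_u - E_v/2 = -99/8, [uv,u] = E_v/2 = 99/8, [uv,v] = G_u/2 = -99/16, [vv,u] = F_v - G_u/2 = -627/16, [vv,v] = G_v/2 = 627/32
Gamma^u_ij = (G*[ij,u] - F*[ij,v])/(EG - F^2), Gamma^v_ij = (E*[ij,v] - F*[ij,u])/(EG - F^2)
Gamma_uuu = 6336/5701, Gamma_uuv = 3168/5701, Gamma_uvv = -10032/5701, Gamma_vuu = -3168/5701, Gamma_vuv = -1584/5701, Gamma_vvv = 5016/5701
d^2u/dtau^2 = -(Gamma_uuu*(1/8)^2 + 2*Gamma_uuv*(1/8)*(-2) + Gamma_uvv*(-2)^2) = 41613/5701
d^2v/dtau^2 = -(Gamma_vuu*(1/8)^2 + 2*Gamma_vuv*(1/8)*(-2) + Gamma_vvv*(-2)^2) = -41613/11402

Answer: Gamma_uuu = 6336/5701, Gamma_uuv = 3168/5701, Gamma_uvv = -10032/5701, Gamma_vuu = -3168/5701, Gamma_vuv = -1584/5701, Gamma_vvv = 5016/5701; accelerations (d^2u/dtau^2, d^2v/dtau^2) = (41613/5701, -41613/11402)


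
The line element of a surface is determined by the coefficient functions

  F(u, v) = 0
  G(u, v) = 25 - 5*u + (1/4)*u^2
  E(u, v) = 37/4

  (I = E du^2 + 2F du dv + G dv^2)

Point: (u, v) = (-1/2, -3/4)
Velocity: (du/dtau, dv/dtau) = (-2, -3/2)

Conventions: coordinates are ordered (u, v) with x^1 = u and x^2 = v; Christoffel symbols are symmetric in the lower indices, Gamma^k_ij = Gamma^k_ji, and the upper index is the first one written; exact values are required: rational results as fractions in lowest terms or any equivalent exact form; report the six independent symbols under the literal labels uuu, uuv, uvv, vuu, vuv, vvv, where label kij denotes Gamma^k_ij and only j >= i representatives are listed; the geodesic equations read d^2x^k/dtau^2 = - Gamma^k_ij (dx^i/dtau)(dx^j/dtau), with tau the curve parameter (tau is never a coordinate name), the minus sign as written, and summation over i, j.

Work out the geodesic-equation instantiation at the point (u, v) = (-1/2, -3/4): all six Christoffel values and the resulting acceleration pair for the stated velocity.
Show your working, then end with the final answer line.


E = 37/4, F = 0, G = 441/16 at the point
E_u = 0, E_v = 0, F_u = 0, F_v = 0, G_u = -21/4, G_v = 0
EG - F^2 = 16317/64;  g^inv = (64/16317) * [[441/16, 0], [0, 37/4]]
first-kind symbols [ij,l] = (1/2)(d_i g_jl + d_j g_il - d_l g_ij): [uu,u] = E_u/2 = 0, [uu,v] = F_u - E_v/2 = 0, [uv,u] = E_v/2 = 0, [uv,v] = G_u/2 = -21/8, [vv,u] = F_v - G_u/2 = 21/8, [vv,v] = G_v/2 = 0
Gamma^u_ij = (G*[ij,u] - F*[ij,v])/(EG - F^2), Gamma^v_ij = (E*[ij,v] - F*[ij,u])/(EG - F^2)
Gamma_uuu = 0, Gamma_uuv = 0, Gamma_uvv = 21/74, Gamma_vuu = 0, Gamma_vuv = -2/21, Gamma_vvv = 0
d^2u/dtau^2 = -(Gamma_uuu*(-2)^2 + 2*Gamma_uuv*(-2)*(-3/2) + Gamma_uvv*(-3/2)^2) = -189/296
d^2v/dtau^2 = -(Gamma_vuu*(-2)^2 + 2*Gamma_vuv*(-2)*(-3/2) + Gamma_vvv*(-3/2)^2) = 4/7

Answer: Gamma_uuu = 0, Gamma_uuv = 0, Gamma_uvv = 21/74, Gamma_vuu = 0, Gamma_vuv = -2/21, Gamma_vvv = 0; accelerations (d^2u/dtau^2, d^2v/dtau^2) = (-189/296, 4/7)


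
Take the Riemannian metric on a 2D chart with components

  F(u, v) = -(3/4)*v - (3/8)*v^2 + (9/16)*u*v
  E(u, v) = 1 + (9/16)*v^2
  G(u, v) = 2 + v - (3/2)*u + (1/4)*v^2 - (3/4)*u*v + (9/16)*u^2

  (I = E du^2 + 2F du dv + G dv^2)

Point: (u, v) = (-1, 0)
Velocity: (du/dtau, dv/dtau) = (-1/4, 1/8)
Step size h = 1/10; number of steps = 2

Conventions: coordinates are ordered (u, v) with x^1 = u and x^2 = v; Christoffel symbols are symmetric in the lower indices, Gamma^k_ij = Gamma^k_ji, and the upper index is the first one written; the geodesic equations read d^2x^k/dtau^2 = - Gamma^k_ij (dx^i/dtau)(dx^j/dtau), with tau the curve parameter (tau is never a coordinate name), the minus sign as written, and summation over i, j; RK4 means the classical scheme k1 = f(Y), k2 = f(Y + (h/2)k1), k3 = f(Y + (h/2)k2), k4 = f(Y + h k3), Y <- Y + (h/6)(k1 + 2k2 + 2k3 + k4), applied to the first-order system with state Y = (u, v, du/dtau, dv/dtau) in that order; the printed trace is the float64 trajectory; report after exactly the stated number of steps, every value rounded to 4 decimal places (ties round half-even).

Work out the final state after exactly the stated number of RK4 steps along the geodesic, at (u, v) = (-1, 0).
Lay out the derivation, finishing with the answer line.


f(Y) = (du/dtau, dv/dtau, -Gamma^u_ij Y'^i Y'^j, -Gamma^v_ij Y'^i Y'^j) with the Gammas evaluated at the stage position; h = 0.100000; intermediate values shown to 6 dp
step 0: u = -1.0000, v = 0.0000, du/dtau = -0.2500, dv/dtau = 0.1250
step 1:
  k1: at (u, v) = (-1.000000, 0.000000), (du/dtau, dv/dtau) = (-0.250000, 0.125000); Gamma_uuu = 0.000000, Gamma_uuv = 0.000000, Gamma_uvv = 0.000000, Gamma_vuu = 0.000000, Gamma_vuv = -0.323077, Gamma_vvv = 0.215385; k1 = (-0.250000, 0.125000, 0.000000, -0.023558)
  k2: at (u, v) = (-1.012500, 0.006250), (du/dtau, dv/dtau) = (-0.250000, 0.123822); Gamma_uuu = 0.000000, Gamma_uuv = 0.000856, Gamma_uvv = -0.000571, Gamma_vuu = 0.000000, Gamma_vuv = -0.321904, Gamma_vvv = 0.214603; k2 = (-0.250000, 0.123822, 0.000062, -0.023220)
  k3: at (u, v) = (-1.012500, 0.006191), (du/dtau, dv/dtau) = (-0.249997, 0.123839); Gamma_uuu = 0.000000, Gamma_uuv = 0.000848, Gamma_uvv = -0.000565, Gamma_vuu = 0.000000, Gamma_vuv = -0.321907, Gamma_vvv = 0.214604; k3 = (-0.249997, 0.123839, 0.000061, -0.023223)
  k4: at (u, v) = (-1.025000, 0.012384), (du/dtau, dv/dtau) = (-0.249994, 0.122678); Gamma_uuu = 0.000000, Gamma_uuv = 0.001678, Gamma_uvv = -0.001119, Gamma_vuu = 0.000000, Gamma_vuv = -0.320734, Gamma_vvv = 0.213822; k4 = (-0.249994, 0.122678, 0.000120, -0.022891)
  Y <- Y + (h/6)(k1 + 2k2 + 2k3 + k4): u = -1.0250, v = 0.0124, du/dtau = -0.2500, dv/dtau = 0.1227
step 2:
  k1: at (u, v) = (-1.025000, 0.012383), (du/dtau, dv/dtau) = (-0.249994, 0.122678); Gamma_uuu = 0.000000, Gamma_uuv = 0.001678, Gamma_uvv = -0.001119, Gamma_vuu = 0.000000, Gamma_vuv = -0.320734, Gamma_vvv = 0.213822; k1 = (-0.249994, 0.122678, 0.000120, -0.022891)
  k2: at (u, v) = (-1.037499, 0.018517), (du/dtau, dv/dtau) = (-0.249988, 0.121533); Gamma_uuu = 0.000000, Gamma_uuv = 0.002483, Gamma_uvv = -0.001655, Gamma_vuu = 0.000000, Gamma_vuv = -0.319561, Gamma_vvv = 0.213041; k2 = (-0.249988, 0.121533, 0.000175, -0.022564)
  k3: at (u, v) = (-1.037499, 0.018460), (du/dtau, dv/dtau) = (-0.249985, 0.121550); Gamma_uuu = 0.000000, Gamma_uuv = 0.002475, Gamma_uvv = -0.001650, Gamma_vuu = 0.000000, Gamma_vuv = -0.319564, Gamma_vvv = 0.213043; k3 = (-0.249985, 0.121550, 0.000175, -0.022568)
  k4: at (u, v) = (-1.049998, 0.024538), (du/dtau, dv/dtau) = (-0.249976, 0.120421); Gamma_uuu = 0.000000, Gamma_uuv = 0.003256, Gamma_uvv = -0.002171, Gamma_vuu = 0.000000, Gamma_vuv = -0.318392, Gamma_vvv = 0.212262; k4 = (-0.249976, 0.120421, 0.000227, -0.022247)
  Y <- Y + (h/6)(k1 + 2k2 + 2k3 + k4): u = -1.0500, v = 0.0245, du/dtau = -0.2500, dv/dtau = 0.1204

Answer: u = -1.0500, v = 0.0245, du/dtau = -0.2500, dv/dtau = 0.1204


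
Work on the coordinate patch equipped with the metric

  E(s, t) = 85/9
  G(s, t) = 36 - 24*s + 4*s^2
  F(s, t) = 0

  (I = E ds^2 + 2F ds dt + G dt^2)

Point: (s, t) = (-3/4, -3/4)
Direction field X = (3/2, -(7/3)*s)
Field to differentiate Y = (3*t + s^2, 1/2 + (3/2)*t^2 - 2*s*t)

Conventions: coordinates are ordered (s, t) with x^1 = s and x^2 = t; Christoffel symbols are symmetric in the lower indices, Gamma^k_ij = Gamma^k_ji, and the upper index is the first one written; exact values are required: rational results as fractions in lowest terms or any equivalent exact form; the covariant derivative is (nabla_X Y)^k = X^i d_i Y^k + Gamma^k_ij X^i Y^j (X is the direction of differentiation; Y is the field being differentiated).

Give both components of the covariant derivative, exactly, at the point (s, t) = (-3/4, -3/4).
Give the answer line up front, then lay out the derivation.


Answer: (nabla_X Y)^s = 7851/2176, (nabla_X Y)^t = 131/80

E = 85/9, F = 0, G = 225/4 at the point
E_s = 0, E_t = 0, F_s = 0, F_t = 0, G_s = -30, G_t = 0
EG - F^2 = 2125/4;  g^inv = (4/2125) * [[225/4, 0], [0, 85/9]]
first-kind symbols [ij,l] = (1/2)(d_i g_jl + d_j g_il - d_l g_ij): [ss,s] = E_s/2 = 0, [ss,t] = F_s - E_t/2 = 0, [st,s] = E_t/2 = 0, [st,t] = G_s/2 = -15, [tt,s] = F_t - G_s/2 = 15, [tt,t] = G_t/2 = 0
Gamma^s_ij = (G*[ij,s] - F*[ij,t])/(EG - F^2), Gamma^t_ij = (E*[ij,t] - F*[ij,s])/(EG - F^2)
Gamma_sss = 0, Gamma_sst = 0, Gamma_stt = 27/17, Gamma_tss = 0, Gamma_tst = -4/15, Gamma_ttt = 0
X = (3/2, 7/4), Y = (-27/16, 7/32) at the point


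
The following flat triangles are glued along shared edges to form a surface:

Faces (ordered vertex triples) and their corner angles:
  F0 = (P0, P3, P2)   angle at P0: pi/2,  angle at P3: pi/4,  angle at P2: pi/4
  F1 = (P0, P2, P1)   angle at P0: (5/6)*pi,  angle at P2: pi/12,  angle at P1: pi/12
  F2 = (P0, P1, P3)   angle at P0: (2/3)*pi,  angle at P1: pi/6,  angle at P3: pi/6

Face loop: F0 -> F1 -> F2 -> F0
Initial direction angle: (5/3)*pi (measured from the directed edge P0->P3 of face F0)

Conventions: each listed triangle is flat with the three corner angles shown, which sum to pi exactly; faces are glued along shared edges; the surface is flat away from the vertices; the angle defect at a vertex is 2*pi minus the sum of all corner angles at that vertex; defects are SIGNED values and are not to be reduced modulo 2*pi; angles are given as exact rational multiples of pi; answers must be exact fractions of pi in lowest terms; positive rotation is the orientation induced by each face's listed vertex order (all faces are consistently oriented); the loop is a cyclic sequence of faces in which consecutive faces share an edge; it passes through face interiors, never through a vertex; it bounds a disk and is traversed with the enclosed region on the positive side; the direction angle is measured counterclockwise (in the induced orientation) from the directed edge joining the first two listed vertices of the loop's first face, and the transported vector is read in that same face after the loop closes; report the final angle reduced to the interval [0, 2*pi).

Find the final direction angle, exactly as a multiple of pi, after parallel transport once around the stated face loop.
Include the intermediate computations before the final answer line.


enclosed vertex P0: corner angles sum to 2*pi, defect = 2*pi - 2*pi = 0
by Gauss-Bonnet the loop rotates the vector by the enclosed defect sum (positive orientation, mod 2*pi)
final angle = (5/3)*pi + 0 = (5/3)*pi (mod 2*pi)

Answer: final direction angle = (5/3)*pi


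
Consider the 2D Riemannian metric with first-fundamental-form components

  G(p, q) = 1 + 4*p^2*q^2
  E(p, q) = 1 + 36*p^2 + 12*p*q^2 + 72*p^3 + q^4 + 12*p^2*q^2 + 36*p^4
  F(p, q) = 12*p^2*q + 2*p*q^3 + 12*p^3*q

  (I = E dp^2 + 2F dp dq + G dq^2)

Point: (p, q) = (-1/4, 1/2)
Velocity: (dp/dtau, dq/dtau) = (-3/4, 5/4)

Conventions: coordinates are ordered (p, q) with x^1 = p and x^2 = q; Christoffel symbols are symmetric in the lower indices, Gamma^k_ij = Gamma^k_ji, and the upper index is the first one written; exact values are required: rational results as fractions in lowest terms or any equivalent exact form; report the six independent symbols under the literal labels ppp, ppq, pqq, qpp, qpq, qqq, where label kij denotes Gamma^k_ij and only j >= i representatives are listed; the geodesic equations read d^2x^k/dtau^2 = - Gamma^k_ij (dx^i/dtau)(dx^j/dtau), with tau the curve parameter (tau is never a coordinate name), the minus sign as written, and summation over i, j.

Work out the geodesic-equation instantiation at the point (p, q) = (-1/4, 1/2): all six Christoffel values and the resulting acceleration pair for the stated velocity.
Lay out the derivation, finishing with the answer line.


E = 113/64, F = 7/32, G = 17/16 at the point
E_p = -21/4, E_q = -7/4, F_p = -13/8, F_q = 3/16, G_p = -1/2, G_q = 1/4
EG - F^2 = 117/64;  g^inv = (64/117) * [[17/16, -7/32], [-7/32, 113/64]]
first-kind symbols [ij,l] = (1/2)(d_i g_jl + d_j g_il - d_l g_ij): [pp,p] = E_p/2 = -21/8, [pp,q] = F_p - E_q/2 = -3/4, [pq,p] = E_q/2 = -7/8, [pq,q] = G_p/2 = -1/4, [qq,p] = F_q - G_p/2 = 7/16, [qq,q] = G_q/2 = 1/8
Gamma^p_ij = (G*[ij,p] - F*[ij,q])/(EG - F^2), Gamma^q_ij = (E*[ij,q] - F*[ij,p])/(EG - F^2)
Gamma_ppp = -56/39, Gamma_ppq = -56/117, Gamma_pqq = 28/117, Gamma_qpp = -16/39, Gamma_qpq = -16/117, Gamma_qqq = 8/117
d^2p/dtau^2 = -(Gamma_ppp*(-3/4)^2 + 2*Gamma_ppq*(-3/4)*(5/4) + Gamma_pqq*(5/4)^2) = -217/468
d^2q/dtau^2 = -(Gamma_qpp*(-3/4)^2 + 2*Gamma_qpq*(-3/4)*(5/4) + Gamma_qqq*(5/4)^2) = -31/234

Answer: Gamma_ppp = -56/39, Gamma_ppq = -56/117, Gamma_pqq = 28/117, Gamma_qpp = -16/39, Gamma_qpq = -16/117, Gamma_qqq = 8/117; accelerations (d^2p/dtau^2, d^2q/dtau^2) = (-217/468, -31/234)
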